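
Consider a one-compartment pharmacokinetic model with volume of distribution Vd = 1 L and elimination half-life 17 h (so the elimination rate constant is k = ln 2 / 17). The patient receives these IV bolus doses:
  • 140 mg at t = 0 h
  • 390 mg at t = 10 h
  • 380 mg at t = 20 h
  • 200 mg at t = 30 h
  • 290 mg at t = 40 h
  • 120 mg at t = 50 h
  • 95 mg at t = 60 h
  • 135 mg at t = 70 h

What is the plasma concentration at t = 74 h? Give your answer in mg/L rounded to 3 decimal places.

k = ln 2 / 17 = 0.04077 per h
Dose 1 (140 mg at t=0 h): 140·exp(−0.04077·74) = 6.851 mg/L
Dose 2 (390 mg at t=10 h): 390·exp(−0.04077·64) = 28.693 mg/L
Dose 3 (380 mg at t=20 h): 380·exp(−0.04077·54) = 42.031 mg/L
Dose 4 (200 mg at t=30 h): 200·exp(−0.04077·44) = 33.258 mg/L
Dose 5 (290 mg at t=40 h): 290·exp(−0.04077·34) = 72.500 mg/L
Dose 6 (120 mg at t=50 h): 120·exp(−0.04077·24) = 45.102 mg/L
Dose 7 (95 mg at t=60 h): 95·exp(−0.04077·14) = 53.680 mg/L
Dose 8 (135 mg at t=70 h): 135·exp(−0.04077·4) = 114.684 mg/L
C(74) = 6.851 + 28.693 + 42.031 + 33.258 + 72.500 + 45.102 + 53.680 + 114.684 = 396.800 mg/L

396.800 mg/L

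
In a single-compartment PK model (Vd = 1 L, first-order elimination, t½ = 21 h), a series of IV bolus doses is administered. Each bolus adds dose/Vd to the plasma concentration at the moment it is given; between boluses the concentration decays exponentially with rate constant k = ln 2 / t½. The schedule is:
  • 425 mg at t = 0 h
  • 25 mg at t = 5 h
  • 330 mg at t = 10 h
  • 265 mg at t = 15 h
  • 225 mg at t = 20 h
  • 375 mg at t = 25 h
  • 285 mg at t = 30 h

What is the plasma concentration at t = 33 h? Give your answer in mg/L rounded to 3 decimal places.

1146.277 mg/L

k = ln 2 / 21 = 0.03301 per h
Dose 1 (425 mg at t=0 h): 425·exp(−0.03301·33) = 143.002 mg/L
Dose 2 (25 mg at t=5 h): 25·exp(−0.03301·28) = 9.921 mg/L
Dose 3 (330 mg at t=10 h): 330·exp(−0.03301·23) = 154.459 mg/L
Dose 4 (265 mg at t=15 h): 265·exp(−0.03301·18) = 146.292 mg/L
Dose 5 (225 mg at t=20 h): 225·exp(−0.03301·13) = 146.498 mg/L
Dose 6 (375 mg at t=25 h): 375·exp(−0.03301·8) = 287.974 mg/L
Dose 7 (285 mg at t=30 h): 285·exp(−0.03301·3) = 258.131 mg/L
C(33) = 143.002 + 9.921 + 154.459 + 146.292 + 146.498 + 287.974 + 258.131 = 1146.277 mg/L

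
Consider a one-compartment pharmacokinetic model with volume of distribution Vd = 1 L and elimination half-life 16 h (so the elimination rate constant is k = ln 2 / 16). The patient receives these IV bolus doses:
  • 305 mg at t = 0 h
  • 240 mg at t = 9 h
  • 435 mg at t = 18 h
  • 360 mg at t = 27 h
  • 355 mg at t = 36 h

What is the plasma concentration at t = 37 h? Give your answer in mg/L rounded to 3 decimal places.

897.125 mg/L

k = ln 2 / 16 = 0.04332 per h
Dose 1 (305 mg at t=0 h): 305·exp(−0.04332·37) = 61.400 mg/L
Dose 2 (240 mg at t=9 h): 240·exp(−0.04332·28) = 71.352 mg/L
Dose 3 (435 mg at t=18 h): 435·exp(−0.04332·19) = 190.992 mg/L
Dose 4 (360 mg at t=27 h): 360·exp(−0.04332·10) = 233.431 mg/L
Dose 5 (355 mg at t=36 h): 355·exp(−0.04332·1) = 339.949 mg/L
C(37) = 61.400 + 71.352 + 190.992 + 233.431 + 339.949 = 897.125 mg/L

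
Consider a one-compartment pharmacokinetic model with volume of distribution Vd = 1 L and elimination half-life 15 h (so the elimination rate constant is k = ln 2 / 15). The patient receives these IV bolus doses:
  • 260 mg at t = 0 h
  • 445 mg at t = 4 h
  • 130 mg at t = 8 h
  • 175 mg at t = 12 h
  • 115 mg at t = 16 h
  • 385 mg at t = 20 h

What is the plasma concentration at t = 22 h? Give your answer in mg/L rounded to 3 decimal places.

904.254 mg/L

k = ln 2 / 15 = 0.04621 per h
Dose 1 (260 mg at t=0 h): 260·exp(−0.04621·22) = 94.073 mg/L
Dose 2 (445 mg at t=4 h): 445·exp(−0.04621·18) = 193.698 mg/L
Dose 3 (130 mg at t=8 h): 130·exp(−0.04621·14) = 68.074 mg/L
Dose 4 (175 mg at t=12 h): 175·exp(−0.04621·10) = 110.243 mg/L
Dose 5 (115 mg at t=16 h): 115·exp(−0.04621·6) = 87.154 mg/L
Dose 6 (385 mg at t=20 h): 385·exp(−0.04621·2) = 351.013 mg/L
C(22) = 94.073 + 193.698 + 68.074 + 110.243 + 87.154 + 351.013 = 904.254 mg/L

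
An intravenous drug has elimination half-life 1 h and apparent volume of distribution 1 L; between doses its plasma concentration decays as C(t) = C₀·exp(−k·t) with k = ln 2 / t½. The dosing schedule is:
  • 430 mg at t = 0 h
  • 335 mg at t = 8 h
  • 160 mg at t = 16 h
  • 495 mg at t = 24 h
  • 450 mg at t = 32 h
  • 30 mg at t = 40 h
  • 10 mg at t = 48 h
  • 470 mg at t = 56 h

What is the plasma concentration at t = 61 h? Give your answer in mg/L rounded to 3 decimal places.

14.689 mg/L

k = ln 2 / 1 = 0.69315 per h
Dose 1 (430 mg at t=0 h): 430·exp(−0.69315·61) = 0.000 mg/L
Dose 2 (335 mg at t=8 h): 335·exp(−0.69315·53) = 0.000 mg/L
Dose 3 (160 mg at t=16 h): 160·exp(−0.69315·45) = 0.000 mg/L
Dose 4 (495 mg at t=24 h): 495·exp(−0.69315·37) = 0.000 mg/L
Dose 5 (450 mg at t=32 h): 450·exp(−0.69315·29) = 0.000 mg/L
Dose 6 (30 mg at t=40 h): 30·exp(−0.69315·21) = 0.000 mg/L
Dose 7 (10 mg at t=48 h): 10·exp(−0.69315·13) = 0.001 mg/L
Dose 8 (470 mg at t=56 h): 470·exp(−0.69315·5) = 14.688 mg/L
C(61) = 0.000 + 0.000 + 0.000 + 0.000 + 0.000 + 0.000 + 0.001 + 14.688 = 14.689 mg/L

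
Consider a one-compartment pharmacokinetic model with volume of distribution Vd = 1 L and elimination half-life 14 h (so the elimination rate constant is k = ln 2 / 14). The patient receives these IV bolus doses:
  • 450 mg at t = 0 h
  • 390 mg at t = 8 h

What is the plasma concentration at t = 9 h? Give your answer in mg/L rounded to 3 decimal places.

k = ln 2 / 14 = 0.04951 per h
Dose 1 (450 mg at t=0 h): 450·exp(−0.04951·9) = 288.200 mg/L
Dose 2 (390 mg at t=8 h): 390·exp(−0.04951·1) = 371.161 mg/L
C(9) = 288.200 + 371.161 = 659.361 mg/L

659.361 mg/L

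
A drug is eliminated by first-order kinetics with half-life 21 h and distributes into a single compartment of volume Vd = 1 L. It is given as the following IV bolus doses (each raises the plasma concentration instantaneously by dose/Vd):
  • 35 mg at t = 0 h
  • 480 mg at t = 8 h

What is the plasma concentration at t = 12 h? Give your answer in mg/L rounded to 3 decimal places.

k = ln 2 / 21 = 0.03301 per h
Dose 1 (35 mg at t=0 h): 35·exp(−0.03301·12) = 23.553 mg/L
Dose 2 (480 mg at t=8 h): 480·exp(−0.03301·4) = 420.632 mg/L
C(12) = 23.553 + 420.632 = 444.185 mg/L

444.185 mg/L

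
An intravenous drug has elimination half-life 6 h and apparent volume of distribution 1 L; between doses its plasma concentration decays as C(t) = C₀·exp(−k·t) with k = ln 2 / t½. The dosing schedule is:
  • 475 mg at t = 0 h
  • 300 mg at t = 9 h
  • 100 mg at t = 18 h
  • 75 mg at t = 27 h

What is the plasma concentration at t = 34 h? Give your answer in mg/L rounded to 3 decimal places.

75.213 mg/L

k = ln 2 / 6 = 0.11552 per h
Dose 1 (475 mg at t=0 h): 475·exp(−0.11552·34) = 9.351 mg/L
Dose 2 (300 mg at t=9 h): 300·exp(−0.11552·25) = 16.704 mg/L
Dose 3 (100 mg at t=18 h): 100·exp(−0.11552·16) = 15.749 mg/L
Dose 4 (75 mg at t=27 h): 75·exp(−0.11552·7) = 33.409 mg/L
C(34) = 9.351 + 16.704 + 15.749 + 33.409 = 75.213 mg/L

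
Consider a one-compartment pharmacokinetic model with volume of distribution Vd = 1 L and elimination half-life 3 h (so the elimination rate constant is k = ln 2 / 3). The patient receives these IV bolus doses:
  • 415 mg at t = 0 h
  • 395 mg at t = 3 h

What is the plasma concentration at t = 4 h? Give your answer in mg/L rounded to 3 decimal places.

k = ln 2 / 3 = 0.23105 per h
Dose 1 (415 mg at t=0 h): 415·exp(−0.23105·4) = 164.693 mg/L
Dose 2 (395 mg at t=3 h): 395·exp(−0.23105·1) = 313.512 mg/L
C(4) = 164.693 + 313.512 = 478.205 mg/L

478.205 mg/L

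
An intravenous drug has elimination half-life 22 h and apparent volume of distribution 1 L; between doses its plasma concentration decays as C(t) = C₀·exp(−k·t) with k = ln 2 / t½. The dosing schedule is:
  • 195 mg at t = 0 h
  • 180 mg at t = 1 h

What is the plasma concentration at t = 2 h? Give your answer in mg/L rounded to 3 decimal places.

357.509 mg/L

k = ln 2 / 22 = 0.03151 per h
Dose 1 (195 mg at t=0 h): 195·exp(−0.03151·2) = 183.092 mg/L
Dose 2 (180 mg at t=1 h): 180·exp(−0.03151·1) = 174.417 mg/L
C(2) = 183.092 + 174.417 = 357.509 mg/L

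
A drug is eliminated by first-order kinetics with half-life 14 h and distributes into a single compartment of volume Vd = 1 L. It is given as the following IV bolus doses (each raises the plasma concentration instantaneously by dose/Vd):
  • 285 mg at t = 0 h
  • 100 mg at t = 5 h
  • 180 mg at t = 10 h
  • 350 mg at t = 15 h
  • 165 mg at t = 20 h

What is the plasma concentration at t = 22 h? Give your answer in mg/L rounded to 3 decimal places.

k = ln 2 / 14 = 0.04951 per h
Dose 1 (285 mg at t=0 h): 285·exp(−0.04951·22) = 95.895 mg/L
Dose 2 (100 mg at t=5 h): 100·exp(−0.04951·17) = 43.099 mg/L
Dose 3 (180 mg at t=10 h): 180·exp(−0.04951·12) = 99.368 mg/L
Dose 4 (350 mg at t=15 h): 350·exp(−0.04951·7) = 247.487 mg/L
Dose 5 (165 mg at t=20 h): 165·exp(−0.04951·2) = 149.444 mg/L
C(22) = 95.895 + 43.099 + 99.368 + 247.487 + 149.444 = 635.294 mg/L

635.294 mg/L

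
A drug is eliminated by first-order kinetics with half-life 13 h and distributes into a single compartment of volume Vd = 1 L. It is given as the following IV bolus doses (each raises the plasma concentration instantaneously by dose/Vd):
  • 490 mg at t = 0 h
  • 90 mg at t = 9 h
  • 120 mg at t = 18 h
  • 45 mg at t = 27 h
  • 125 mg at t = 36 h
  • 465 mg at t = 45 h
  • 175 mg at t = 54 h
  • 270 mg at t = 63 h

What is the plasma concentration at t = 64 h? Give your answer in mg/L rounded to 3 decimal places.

593.122 mg/L

k = ln 2 / 13 = 0.05332 per h
Dose 1 (490 mg at t=0 h): 490·exp(−0.05332·64) = 16.151 mg/L
Dose 2 (90 mg at t=9 h): 90·exp(−0.05332·55) = 4.794 mg/L
Dose 3 (120 mg at t=18 h): 120·exp(−0.05332·46) = 10.328 mg/L
Dose 4 (45 mg at t=27 h): 45·exp(−0.05332·37) = 6.258 mg/L
Dose 5 (125 mg at t=36 h): 125·exp(−0.05332·28) = 28.089 mg/L
Dose 6 (465 mg at t=45 h): 465·exp(−0.05332·19) = 168.844 mg/L
Dose 7 (175 mg at t=54 h): 175·exp(−0.05332·10) = 102.678 mg/L
Dose 8 (270 mg at t=63 h): 270·exp(−0.05332·1) = 255.981 mg/L
C(64) = 16.151 + 4.794 + 10.328 + 6.258 + 28.089 + 168.844 + 102.678 + 255.981 = 593.122 mg/L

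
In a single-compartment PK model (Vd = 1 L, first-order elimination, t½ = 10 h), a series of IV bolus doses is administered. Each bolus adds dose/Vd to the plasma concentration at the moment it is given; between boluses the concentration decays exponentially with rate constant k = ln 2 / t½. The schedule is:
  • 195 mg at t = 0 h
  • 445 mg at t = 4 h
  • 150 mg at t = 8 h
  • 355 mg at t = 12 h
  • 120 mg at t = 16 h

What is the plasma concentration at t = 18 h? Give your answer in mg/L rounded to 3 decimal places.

638.301 mg/L

k = ln 2 / 10 = 0.06931 per h
Dose 1 (195 mg at t=0 h): 195·exp(−0.06931·18) = 55.999 mg/L
Dose 2 (445 mg at t=4 h): 445·exp(−0.06931·14) = 168.623 mg/L
Dose 3 (150 mg at t=8 h): 150·exp(−0.06931·10) = 75.000 mg/L
Dose 4 (355 mg at t=12 h): 355·exp(−0.06931·6) = 234.213 mg/L
Dose 5 (120 mg at t=16 h): 120·exp(−0.06931·2) = 104.466 mg/L
C(18) = 55.999 + 168.623 + 75.000 + 234.213 + 104.466 = 638.301 mg/L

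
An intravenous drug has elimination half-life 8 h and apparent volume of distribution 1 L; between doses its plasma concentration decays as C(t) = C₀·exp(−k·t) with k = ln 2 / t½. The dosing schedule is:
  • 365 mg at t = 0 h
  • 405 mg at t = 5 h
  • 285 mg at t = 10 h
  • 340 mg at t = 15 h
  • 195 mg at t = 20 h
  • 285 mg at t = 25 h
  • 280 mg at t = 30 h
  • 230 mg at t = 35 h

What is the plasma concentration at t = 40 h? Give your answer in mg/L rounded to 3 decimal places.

k = ln 2 / 8 = 0.08664 per h
Dose 1 (365 mg at t=0 h): 365·exp(−0.08664·40) = 11.406 mg/L
Dose 2 (405 mg at t=5 h): 405·exp(−0.08664·35) = 19.519 mg/L
Dose 3 (285 mg at t=10 h): 285·exp(−0.08664·30) = 21.183 mg/L
Dose 4 (340 mg at t=15 h): 340·exp(−0.08664·25) = 38.973 mg/L
Dose 5 (195 mg at t=20 h): 195·exp(−0.08664·20) = 34.471 mg/L
Dose 6 (285 mg at t=25 h): 285·exp(−0.08664·15) = 77.699 mg/L
Dose 7 (280 mg at t=30 h): 280·exp(−0.08664·10) = 117.725 mg/L
Dose 8 (230 mg at t=35 h): 230·exp(−0.08664·5) = 149.137 mg/L
C(40) = 11.406 + 19.519 + 21.183 + 38.973 + 34.471 + 77.699 + 117.725 + 149.137 = 470.112 mg/L

470.112 mg/L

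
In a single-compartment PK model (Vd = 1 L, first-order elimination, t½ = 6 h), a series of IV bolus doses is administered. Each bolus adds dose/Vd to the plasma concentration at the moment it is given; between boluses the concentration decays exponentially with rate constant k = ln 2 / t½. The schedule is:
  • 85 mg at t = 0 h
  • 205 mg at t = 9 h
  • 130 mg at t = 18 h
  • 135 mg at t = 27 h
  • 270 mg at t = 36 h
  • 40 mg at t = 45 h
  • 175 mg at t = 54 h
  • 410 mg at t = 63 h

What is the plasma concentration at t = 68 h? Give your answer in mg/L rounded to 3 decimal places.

k = ln 2 / 6 = 0.11552 per h
Dose 1 (85 mg at t=0 h): 85·exp(−0.11552·68) = 0.033 mg/L
Dose 2 (205 mg at t=9 h): 205·exp(−0.11552·59) = 0.225 mg/L
Dose 3 (130 mg at t=18 h): 130·exp(−0.11552·50) = 0.403 mg/L
Dose 4 (135 mg at t=27 h): 135·exp(−0.11552·41) = 1.184 mg/L
Dose 5 (270 mg at t=36 h): 270·exp(−0.11552·32) = 6.697 mg/L
Dose 6 (40 mg at t=45 h): 40·exp(−0.11552·23) = 2.806 mg/L
Dose 7 (175 mg at t=54 h): 175·exp(−0.11552·14) = 34.724 mg/L
Dose 8 (410 mg at t=63 h): 410·exp(−0.11552·5) = 230.105 mg/L
C(68) = 0.033 + 0.225 + 0.403 + 1.184 + 6.697 + 2.806 + 34.724 + 230.105 = 276.177 mg/L

276.177 mg/L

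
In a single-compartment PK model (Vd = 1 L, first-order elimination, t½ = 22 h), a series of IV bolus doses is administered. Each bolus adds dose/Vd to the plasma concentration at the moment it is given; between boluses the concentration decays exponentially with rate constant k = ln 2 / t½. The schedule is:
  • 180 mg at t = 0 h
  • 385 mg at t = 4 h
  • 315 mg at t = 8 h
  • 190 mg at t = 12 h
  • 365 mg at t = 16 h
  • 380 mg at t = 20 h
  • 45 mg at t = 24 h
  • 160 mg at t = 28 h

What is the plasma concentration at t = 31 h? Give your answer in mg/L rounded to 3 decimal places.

1167.151 mg/L

k = ln 2 / 22 = 0.03151 per h
Dose 1 (180 mg at t=0 h): 180·exp(−0.03151·31) = 67.779 mg/L
Dose 2 (385 mg at t=4 h): 385·exp(−0.03151·27) = 164.443 mg/L
Dose 3 (315 mg at t=8 h): 315·exp(−0.03151·23) = 152.615 mg/L
Dose 4 (190 mg at t=12 h): 190·exp(−0.03151·19) = 104.417 mg/L
Dose 5 (365 mg at t=16 h): 365·exp(−0.03151·15) = 227.533 mg/L
Dose 6 (380 mg at t=20 h): 380·exp(−0.03151·11) = 268.701 mg/L
Dose 7 (45 mg at t=24 h): 45·exp(−0.03151·7) = 36.094 mg/L
Dose 8 (160 mg at t=28 h): 160·exp(−0.03151·3) = 145.570 mg/L
C(31) = 67.779 + 164.443 + 152.615 + 104.417 + 227.533 + 268.701 + 36.094 + 145.570 = 1167.151 mg/L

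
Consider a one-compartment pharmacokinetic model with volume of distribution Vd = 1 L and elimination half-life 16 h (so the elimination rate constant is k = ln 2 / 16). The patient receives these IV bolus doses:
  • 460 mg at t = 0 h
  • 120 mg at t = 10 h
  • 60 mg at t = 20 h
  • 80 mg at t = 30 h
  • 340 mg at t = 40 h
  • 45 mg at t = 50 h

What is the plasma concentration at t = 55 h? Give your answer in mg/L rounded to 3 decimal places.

k = ln 2 / 16 = 0.04332 per h
Dose 1 (460 mg at t=0 h): 460·exp(−0.04332·55) = 42.459 mg/L
Dose 2 (120 mg at t=10 h): 120·exp(−0.04332·45) = 17.082 mg/L
Dose 3 (60 mg at t=20 h): 60·exp(−0.04332·35) = 13.172 mg/L
Dose 4 (80 mg at t=30 h): 80·exp(−0.04332·25) = 27.085 mg/L
Dose 5 (340 mg at t=40 h): 340·exp(−0.04332·15) = 177.527 mg/L
Dose 6 (45 mg at t=50 h): 45·exp(−0.04332·5) = 36.236 mg/L
C(55) = 42.459 + 17.082 + 13.172 + 27.085 + 177.527 + 36.236 = 313.560 mg/L

313.560 mg/L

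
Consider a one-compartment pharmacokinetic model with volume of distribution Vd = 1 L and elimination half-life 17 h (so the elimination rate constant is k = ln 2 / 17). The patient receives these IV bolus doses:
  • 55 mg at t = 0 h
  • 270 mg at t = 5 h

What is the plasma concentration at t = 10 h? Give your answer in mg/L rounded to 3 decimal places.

k = ln 2 / 17 = 0.04077 per h
Dose 1 (55 mg at t=0 h): 55·exp(−0.04077·10) = 36.584 mg/L
Dose 2 (270 mg at t=5 h): 270·exp(−0.04077·5) = 220.204 mg/L
C(10) = 36.584 + 220.204 = 256.788 mg/L

256.788 mg/L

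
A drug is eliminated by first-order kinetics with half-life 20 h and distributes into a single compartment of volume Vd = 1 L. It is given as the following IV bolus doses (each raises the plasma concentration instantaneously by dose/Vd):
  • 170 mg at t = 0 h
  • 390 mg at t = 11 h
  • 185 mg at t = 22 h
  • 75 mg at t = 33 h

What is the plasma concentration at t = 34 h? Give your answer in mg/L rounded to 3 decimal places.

422.567 mg/L

k = ln 2 / 20 = 0.03466 per h
Dose 1 (170 mg at t=0 h): 170·exp(−0.03466·34) = 52.324 mg/L
Dose 2 (390 mg at t=11 h): 390·exp(−0.03466·23) = 175.744 mg/L
Dose 3 (185 mg at t=22 h): 185·exp(−0.03466·12) = 122.054 mg/L
Dose 4 (75 mg at t=33 h): 75·exp(−0.03466·1) = 72.445 mg/L
C(34) = 52.324 + 175.744 + 122.054 + 72.445 = 422.567 mg/L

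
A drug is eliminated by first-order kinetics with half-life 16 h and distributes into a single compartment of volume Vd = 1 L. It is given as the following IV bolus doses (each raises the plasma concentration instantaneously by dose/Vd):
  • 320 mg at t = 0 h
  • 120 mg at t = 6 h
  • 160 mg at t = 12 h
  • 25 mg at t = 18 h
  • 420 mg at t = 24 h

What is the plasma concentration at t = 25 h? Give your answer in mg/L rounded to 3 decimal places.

672.785 mg/L

k = ln 2 / 16 = 0.04332 per h
Dose 1 (320 mg at t=0 h): 320·exp(−0.04332·25) = 108.340 mg/L
Dose 2 (120 mg at t=6 h): 120·exp(−0.04332·19) = 52.688 mg/L
Dose 3 (160 mg at t=12 h): 160·exp(−0.04332·13) = 91.103 mg/L
Dose 4 (25 mg at t=18 h): 25·exp(−0.04332·7) = 18.460 mg/L
Dose 5 (420 mg at t=24 h): 420·exp(−0.04332·1) = 402.193 mg/L
C(25) = 108.340 + 52.688 + 91.103 + 18.460 + 402.193 = 672.785 mg/L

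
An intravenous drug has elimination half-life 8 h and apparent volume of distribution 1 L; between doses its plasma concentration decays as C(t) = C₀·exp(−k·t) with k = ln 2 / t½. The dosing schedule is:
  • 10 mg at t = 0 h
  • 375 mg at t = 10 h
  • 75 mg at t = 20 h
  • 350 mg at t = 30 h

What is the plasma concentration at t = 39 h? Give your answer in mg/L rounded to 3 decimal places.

205.669 mg/L

k = ln 2 / 8 = 0.08664 per h
Dose 1 (10 mg at t=0 h): 10·exp(−0.08664·39) = 0.341 mg/L
Dose 2 (375 mg at t=10 h): 375·exp(−0.08664·29) = 30.395 mg/L
Dose 3 (75 mg at t=20 h): 75·exp(−0.08664·19) = 14.458 mg/L
Dose 4 (350 mg at t=30 h): 350·exp(−0.08664·9) = 160.476 mg/L
C(39) = 0.341 + 30.395 + 14.458 + 160.476 = 205.669 mg/L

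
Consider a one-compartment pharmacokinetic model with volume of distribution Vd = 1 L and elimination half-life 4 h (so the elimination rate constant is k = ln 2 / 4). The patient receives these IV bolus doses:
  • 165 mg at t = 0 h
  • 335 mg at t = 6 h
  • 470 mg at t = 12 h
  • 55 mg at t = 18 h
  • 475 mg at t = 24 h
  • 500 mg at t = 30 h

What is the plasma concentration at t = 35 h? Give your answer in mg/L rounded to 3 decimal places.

k = ln 2 / 4 = 0.17329 per h
Dose 1 (165 mg at t=0 h): 165·exp(−0.17329·35) = 0.383 mg/L
Dose 2 (335 mg at t=6 h): 335·exp(−0.17329·29) = 2.201 mg/L
Dose 3 (470 mg at t=12 h): 470·exp(−0.17329·23) = 8.733 mg/L
Dose 4 (55 mg at t=18 h): 55·exp(−0.17329·17) = 2.891 mg/L
Dose 5 (475 mg at t=24 h): 475·exp(−0.17329·11) = 70.609 mg/L
Dose 6 (500 mg at t=30 h): 500·exp(−0.17329·5) = 210.224 mg/L
C(35) = 0.383 + 2.201 + 8.733 + 2.891 + 70.609 + 210.224 = 295.041 mg/L

295.041 mg/L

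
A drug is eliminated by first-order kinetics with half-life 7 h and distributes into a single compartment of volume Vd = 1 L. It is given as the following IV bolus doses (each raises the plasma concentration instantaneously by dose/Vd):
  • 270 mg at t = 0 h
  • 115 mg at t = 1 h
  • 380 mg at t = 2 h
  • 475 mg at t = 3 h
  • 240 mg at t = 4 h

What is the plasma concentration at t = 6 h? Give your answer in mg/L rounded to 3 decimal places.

k = ln 2 / 7 = 0.09902 per h
Dose 1 (270 mg at t=0 h): 270·exp(−0.09902·6) = 149.052 mg/L
Dose 2 (115 mg at t=1 h): 115·exp(−0.09902·5) = 70.093 mg/L
Dose 3 (380 mg at t=2 h): 380·exp(−0.09902·4) = 255.721 mg/L
Dose 4 (475 mg at t=3 h): 475·exp(−0.09902·3) = 352.924 mg/L
Dose 5 (240 mg at t=4 h): 240·exp(−0.09902·2) = 196.880 mg/L
C(6) = 149.052 + 70.093 + 255.721 + 352.924 + 196.880 = 1024.671 mg/L

1024.671 mg/L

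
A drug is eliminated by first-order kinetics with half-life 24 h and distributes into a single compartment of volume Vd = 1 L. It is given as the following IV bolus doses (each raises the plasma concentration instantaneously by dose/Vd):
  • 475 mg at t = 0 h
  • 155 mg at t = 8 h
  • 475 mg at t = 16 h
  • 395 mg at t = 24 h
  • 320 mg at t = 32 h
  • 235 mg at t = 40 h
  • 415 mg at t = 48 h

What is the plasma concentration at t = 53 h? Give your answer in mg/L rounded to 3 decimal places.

1174.259 mg/L

k = ln 2 / 24 = 0.02888 per h
Dose 1 (475 mg at t=0 h): 475·exp(−0.02888·53) = 102.782 mg/L
Dose 2 (155 mg at t=8 h): 155·exp(−0.02888·45) = 42.257 mg/L
Dose 3 (475 mg at t=16 h): 475·exp(−0.02888·37) = 163.157 mg/L
Dose 4 (395 mg at t=24 h): 395·exp(−0.02888·29) = 170.943 mg/L
Dose 5 (320 mg at t=32 h): 320·exp(−0.02888·21) = 174.481 mg/L
Dose 6 (235 mg at t=40 h): 235·exp(−0.02888·13) = 161.440 mg/L
Dose 7 (415 mg at t=48 h): 415·exp(−0.02888·5) = 359.198 mg/L
C(53) = 102.782 + 42.257 + 163.157 + 170.943 + 174.481 + 161.440 + 359.198 = 1174.259 mg/L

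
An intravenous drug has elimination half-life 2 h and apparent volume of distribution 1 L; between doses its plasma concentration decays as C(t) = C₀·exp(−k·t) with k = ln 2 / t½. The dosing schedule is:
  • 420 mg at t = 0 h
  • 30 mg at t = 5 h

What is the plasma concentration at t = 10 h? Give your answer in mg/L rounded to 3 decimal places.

k = ln 2 / 2 = 0.34657 per h
Dose 1 (420 mg at t=0 h): 420·exp(−0.34657·10) = 13.125 mg/L
Dose 2 (30 mg at t=5 h): 30·exp(−0.34657·5) = 5.303 mg/L
C(10) = 13.125 + 5.303 = 18.428 mg/L

18.428 mg/L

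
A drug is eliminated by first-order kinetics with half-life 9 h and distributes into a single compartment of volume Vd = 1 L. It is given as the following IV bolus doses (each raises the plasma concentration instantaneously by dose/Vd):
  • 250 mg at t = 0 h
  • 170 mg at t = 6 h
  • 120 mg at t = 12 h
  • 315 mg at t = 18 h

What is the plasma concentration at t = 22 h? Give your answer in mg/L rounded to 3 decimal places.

382.542 mg/L

k = ln 2 / 9 = 0.07702 per h
Dose 1 (250 mg at t=0 h): 250·exp(−0.07702·22) = 45.929 mg/L
Dose 2 (170 mg at t=6 h): 170·exp(−0.07702·16) = 49.577 mg/L
Dose 3 (120 mg at t=12 h): 120·exp(−0.07702·10) = 55.552 mg/L
Dose 4 (315 mg at t=18 h): 315·exp(−0.07702·4) = 231.483 mg/L
C(22) = 45.929 + 49.577 + 55.552 + 231.483 = 382.542 mg/L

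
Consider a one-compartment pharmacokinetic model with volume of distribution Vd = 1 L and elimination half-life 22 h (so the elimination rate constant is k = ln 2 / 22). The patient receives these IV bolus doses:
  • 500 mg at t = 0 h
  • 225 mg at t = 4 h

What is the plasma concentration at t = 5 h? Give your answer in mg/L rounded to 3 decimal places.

k = ln 2 / 22 = 0.03151 per h
Dose 1 (500 mg at t=0 h): 500·exp(−0.03151·5) = 427.124 mg/L
Dose 2 (225 mg at t=4 h): 225·exp(−0.03151·1) = 218.022 mg/L
C(5) = 427.124 + 218.022 = 645.146 mg/L

645.146 mg/L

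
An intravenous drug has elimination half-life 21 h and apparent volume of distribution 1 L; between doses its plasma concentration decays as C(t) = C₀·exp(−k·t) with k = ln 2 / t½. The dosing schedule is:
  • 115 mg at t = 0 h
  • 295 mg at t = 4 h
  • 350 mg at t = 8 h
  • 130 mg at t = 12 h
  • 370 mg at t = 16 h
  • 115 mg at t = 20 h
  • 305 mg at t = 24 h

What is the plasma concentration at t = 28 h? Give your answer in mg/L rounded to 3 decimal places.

k = ln 2 / 21 = 0.03301 per h
Dose 1 (115 mg at t=0 h): 115·exp(−0.03301·28) = 45.638 mg/L
Dose 2 (295 mg at t=4 h): 295·exp(−0.03301·24) = 133.594 mg/L
Dose 3 (350 mg at t=8 h): 350·exp(−0.03301·20) = 180.873 mg/L
Dose 4 (130 mg at t=12 h): 130·exp(−0.03301·16) = 76.663 mg/L
Dose 5 (370 mg at t=16 h): 370·exp(−0.03301·12) = 248.992 mg/L
Dose 6 (115 mg at t=20 h): 115·exp(−0.03301·8) = 88.312 mg/L
Dose 7 (305 mg at t=24 h): 305·exp(−0.03301·4) = 267.277 mg/L
C(28) = 45.638 + 133.594 + 180.873 + 76.663 + 248.992 + 88.312 + 267.277 = 1041.348 mg/L

1041.348 mg/L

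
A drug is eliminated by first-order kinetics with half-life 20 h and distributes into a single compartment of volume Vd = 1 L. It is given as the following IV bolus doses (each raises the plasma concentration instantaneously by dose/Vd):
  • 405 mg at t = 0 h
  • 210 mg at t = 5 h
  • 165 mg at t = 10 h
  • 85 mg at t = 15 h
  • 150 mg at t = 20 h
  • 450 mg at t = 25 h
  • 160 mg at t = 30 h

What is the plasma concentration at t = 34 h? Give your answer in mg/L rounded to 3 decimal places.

k = ln 2 / 20 = 0.03466 per h
Dose 1 (405 mg at t=0 h): 405·exp(−0.03466·34) = 124.653 mg/L
Dose 2 (210 mg at t=5 h): 210·exp(−0.03466·29) = 76.864 mg/L
Dose 3 (165 mg at t=10 h): 165·exp(−0.03466·24) = 71.820 mg/L
Dose 4 (85 mg at t=15 h): 85·exp(−0.03466·19) = 43.999 mg/L
Dose 5 (150 mg at t=20 h): 150·exp(−0.03466·14) = 92.336 mg/L
Dose 6 (450 mg at t=25 h): 450·exp(−0.03466·9) = 329.419 mg/L
Dose 7 (160 mg at t=30 h): 160·exp(−0.03466·4) = 139.288 mg/L
C(34) = 124.653 + 76.864 + 71.820 + 43.999 + 92.336 + 329.419 + 139.288 = 878.380 mg/L

878.380 mg/L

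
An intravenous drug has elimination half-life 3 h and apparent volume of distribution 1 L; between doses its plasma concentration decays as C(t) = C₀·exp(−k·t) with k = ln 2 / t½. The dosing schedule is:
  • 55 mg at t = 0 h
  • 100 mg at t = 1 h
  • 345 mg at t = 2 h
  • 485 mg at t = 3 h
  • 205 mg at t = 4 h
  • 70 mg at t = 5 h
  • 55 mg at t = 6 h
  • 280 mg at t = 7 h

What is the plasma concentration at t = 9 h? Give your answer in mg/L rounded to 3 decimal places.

k = ln 2 / 3 = 0.23105 per h
Dose 1 (55 mg at t=0 h): 55·exp(−0.23105·9) = 6.875 mg/L
Dose 2 (100 mg at t=1 h): 100·exp(−0.23105·8) = 15.749 mg/L
Dose 3 (345 mg at t=2 h): 345·exp(−0.23105·7) = 68.457 mg/L
Dose 4 (485 mg at t=3 h): 485·exp(−0.23105·6) = 121.250 mg/L
Dose 5 (205 mg at t=4 h): 205·exp(−0.23105·5) = 64.571 mg/L
Dose 6 (70 mg at t=5 h): 70·exp(−0.23105·4) = 27.780 mg/L
Dose 7 (55 mg at t=6 h): 55·exp(−0.23105·3) = 27.500 mg/L
Dose 8 (280 mg at t=7 h): 280·exp(−0.23105·2) = 176.389 mg/L
C(9) = 6.875 + 15.749 + 68.457 + 121.250 + 64.571 + 27.780 + 27.500 + 176.389 = 508.570 mg/L

508.570 mg/L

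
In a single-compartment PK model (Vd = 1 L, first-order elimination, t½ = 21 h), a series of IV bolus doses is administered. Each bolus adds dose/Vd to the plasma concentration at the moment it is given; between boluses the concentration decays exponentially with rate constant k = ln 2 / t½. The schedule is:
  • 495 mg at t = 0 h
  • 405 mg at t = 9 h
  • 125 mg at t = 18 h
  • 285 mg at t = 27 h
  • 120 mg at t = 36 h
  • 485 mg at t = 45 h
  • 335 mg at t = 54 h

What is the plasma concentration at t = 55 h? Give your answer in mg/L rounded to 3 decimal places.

k = ln 2 / 21 = 0.03301 per h
Dose 1 (495 mg at t=0 h): 495·exp(−0.03301·55) = 80.574 mg/L
Dose 2 (405 mg at t=9 h): 405·exp(−0.03301·46) = 88.727 mg/L
Dose 3 (125 mg at t=18 h): 125·exp(−0.03301·37) = 36.857 mg/L
Dose 4 (285 mg at t=27 h): 285·exp(−0.03301·28) = 113.102 mg/L
Dose 5 (120 mg at t=36 h): 120·exp(−0.03301·19) = 64.095 mg/L
Dose 6 (485 mg at t=45 h): 485·exp(−0.03301·10) = 348.654 mg/L
Dose 7 (335 mg at t=54 h): 335·exp(−0.03301·1) = 324.123 mg/L
C(55) = 80.574 + 88.727 + 36.857 + 113.102 + 64.095 + 348.654 + 324.123 = 1056.132 mg/L

1056.132 mg/L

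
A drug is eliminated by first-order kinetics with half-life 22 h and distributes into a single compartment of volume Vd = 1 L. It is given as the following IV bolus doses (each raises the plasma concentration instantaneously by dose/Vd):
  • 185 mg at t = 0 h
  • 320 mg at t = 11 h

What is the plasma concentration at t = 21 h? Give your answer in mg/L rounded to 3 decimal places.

k = ln 2 / 22 = 0.03151 per h
Dose 1 (185 mg at t=0 h): 185·exp(−0.03151·21) = 95.461 mg/L
Dose 2 (320 mg at t=11 h): 320·exp(−0.03151·10) = 233.517 mg/L
C(21) = 95.461 + 233.517 = 328.978 mg/L

328.978 mg/L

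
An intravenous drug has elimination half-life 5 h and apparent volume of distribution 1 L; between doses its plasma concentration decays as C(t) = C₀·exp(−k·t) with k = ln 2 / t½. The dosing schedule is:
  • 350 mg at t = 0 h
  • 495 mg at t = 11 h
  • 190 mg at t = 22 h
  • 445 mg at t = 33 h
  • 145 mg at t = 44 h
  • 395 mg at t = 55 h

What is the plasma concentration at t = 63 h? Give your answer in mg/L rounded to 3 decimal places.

148.733 mg/L

k = ln 2 / 5 = 0.13863 per h
Dose 1 (350 mg at t=0 h): 350·exp(−0.13863·63) = 0.056 mg/L
Dose 2 (495 mg at t=11 h): 495·exp(−0.13863·52) = 0.366 mg/L
Dose 3 (190 mg at t=22 h): 190·exp(−0.13863·41) = 0.646 mg/L
Dose 4 (445 mg at t=33 h): 445·exp(−0.13863·30) = 6.953 mg/L
Dose 5 (145 mg at t=44 h): 145·exp(−0.13863·19) = 10.410 mg/L
Dose 6 (395 mg at t=55 h): 395·exp(−0.13863·8) = 130.301 mg/L
C(63) = 0.056 + 0.366 + 0.646 + 6.953 + 10.410 + 130.301 = 148.733 mg/L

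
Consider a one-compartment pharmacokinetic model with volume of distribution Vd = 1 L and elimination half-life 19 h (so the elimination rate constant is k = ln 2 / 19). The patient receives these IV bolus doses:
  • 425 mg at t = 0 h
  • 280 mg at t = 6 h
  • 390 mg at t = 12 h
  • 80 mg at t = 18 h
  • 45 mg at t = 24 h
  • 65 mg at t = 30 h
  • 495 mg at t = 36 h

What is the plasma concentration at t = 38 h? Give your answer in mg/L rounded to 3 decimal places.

k = ln 2 / 19 = 0.03648 per h
Dose 1 (425 mg at t=0 h): 425·exp(−0.03648·38) = 106.250 mg/L
Dose 2 (280 mg at t=6 h): 280·exp(−0.03648·32) = 87.128 mg/L
Dose 3 (390 mg at t=12 h): 390·exp(−0.03648·26) = 151.053 mg/L
Dose 4 (80 mg at t=18 h): 80·exp(−0.03648·20) = 38.567 mg/L
Dose 5 (45 mg at t=24 h): 45·exp(−0.03648·14) = 27.002 mg/L
Dose 6 (65 mg at t=30 h): 65·exp(−0.03648·8) = 48.547 mg/L
Dose 7 (495 mg at t=36 h): 495·exp(−0.03648·2) = 460.170 mg/L
C(38) = 106.250 + 87.128 + 151.053 + 38.567 + 27.002 + 48.547 + 460.170 = 918.717 mg/L

918.717 mg/L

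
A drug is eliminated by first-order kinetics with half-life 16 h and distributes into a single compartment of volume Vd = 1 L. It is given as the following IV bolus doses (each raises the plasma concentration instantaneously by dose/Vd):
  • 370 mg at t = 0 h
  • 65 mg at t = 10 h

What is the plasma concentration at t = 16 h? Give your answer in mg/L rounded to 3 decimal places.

235.122 mg/L

k = ln 2 / 16 = 0.04332 per h
Dose 1 (370 mg at t=0 h): 370·exp(−0.04332·16) = 185.000 mg/L
Dose 2 (65 mg at t=10 h): 65·exp(−0.04332·6) = 50.122 mg/L
C(16) = 185.000 + 50.122 = 235.122 mg/L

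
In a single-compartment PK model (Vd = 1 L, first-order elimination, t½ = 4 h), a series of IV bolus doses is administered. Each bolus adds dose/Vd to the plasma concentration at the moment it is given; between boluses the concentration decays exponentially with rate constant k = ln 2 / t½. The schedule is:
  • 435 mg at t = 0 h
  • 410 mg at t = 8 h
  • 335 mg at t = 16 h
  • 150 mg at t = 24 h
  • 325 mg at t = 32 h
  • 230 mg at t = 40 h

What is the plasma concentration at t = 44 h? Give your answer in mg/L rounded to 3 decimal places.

163.943 mg/L

k = ln 2 / 4 = 0.17329 per h
Dose 1 (435 mg at t=0 h): 435·exp(−0.17329·44) = 0.212 mg/L
Dose 2 (410 mg at t=8 h): 410·exp(−0.17329·36) = 0.801 mg/L
Dose 3 (335 mg at t=16 h): 335·exp(−0.17329·28) = 2.617 mg/L
Dose 4 (150 mg at t=24 h): 150·exp(−0.17329·20) = 4.688 mg/L
Dose 5 (325 mg at t=32 h): 325·exp(−0.17329·12) = 40.625 mg/L
Dose 6 (230 mg at t=40 h): 230·exp(−0.17329·4) = 115.000 mg/L
C(44) = 0.212 + 0.801 + 2.617 + 4.688 + 40.625 + 115.000 = 163.943 mg/L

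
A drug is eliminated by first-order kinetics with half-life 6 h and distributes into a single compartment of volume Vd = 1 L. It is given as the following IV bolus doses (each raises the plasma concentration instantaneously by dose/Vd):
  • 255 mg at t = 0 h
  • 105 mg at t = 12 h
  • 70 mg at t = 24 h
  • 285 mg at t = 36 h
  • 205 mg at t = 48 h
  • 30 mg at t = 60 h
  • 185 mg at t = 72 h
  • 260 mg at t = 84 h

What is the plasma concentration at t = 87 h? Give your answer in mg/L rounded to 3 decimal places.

k = ln 2 / 6 = 0.11552 per h
Dose 1 (255 mg at t=0 h): 255·exp(−0.11552·87) = 0.011 mg/L
Dose 2 (105 mg at t=12 h): 105·exp(−0.11552·75) = 0.018 mg/L
Dose 3 (70 mg at t=24 h): 70·exp(−0.11552·63) = 0.048 mg/L
Dose 4 (285 mg at t=36 h): 285·exp(−0.11552·51) = 0.787 mg/L
Dose 5 (205 mg at t=48 h): 205·exp(−0.11552·39) = 2.265 mg/L
Dose 6 (30 mg at t=60 h): 30·exp(−0.11552·27) = 1.326 mg/L
Dose 7 (185 mg at t=72 h): 185·exp(−0.11552·15) = 32.704 mg/L
Dose 8 (260 mg at t=84 h): 260·exp(−0.11552·3) = 183.848 mg/L
C(87) = 0.011 + 0.018 + 0.048 + 0.787 + 2.265 + 1.326 + 32.704 + 183.848 = 221.007 mg/L

221.007 mg/L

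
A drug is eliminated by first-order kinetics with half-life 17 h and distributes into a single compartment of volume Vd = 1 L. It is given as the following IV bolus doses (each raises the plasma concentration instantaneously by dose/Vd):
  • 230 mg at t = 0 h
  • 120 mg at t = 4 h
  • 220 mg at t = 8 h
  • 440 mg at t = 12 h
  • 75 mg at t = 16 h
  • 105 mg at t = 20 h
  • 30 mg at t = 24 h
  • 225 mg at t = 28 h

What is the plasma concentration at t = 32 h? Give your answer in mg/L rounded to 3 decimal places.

694.281 mg/L

k = ln 2 / 17 = 0.04077 per h
Dose 1 (230 mg at t=0 h): 230·exp(−0.04077·32) = 62.385 mg/L
Dose 2 (120 mg at t=4 h): 120·exp(−0.04077·28) = 38.315 mg/L
Dose 3 (220 mg at t=8 h): 220·exp(−0.04077·24) = 82.687 mg/L
Dose 4 (440 mg at t=12 h): 440·exp(−0.04077·20) = 194.670 mg/L
Dose 5 (75 mg at t=16 h): 75·exp(−0.04077·16) = 39.061 mg/L
Dose 6 (105 mg at t=20 h): 105·exp(−0.04077·12) = 64.372 mg/L
Dose 7 (30 mg at t=24 h): 30·exp(−0.04077·8) = 21.650 mg/L
Dose 8 (225 mg at t=28 h): 225·exp(−0.04077·4) = 191.140 mg/L
C(32) = 62.385 + 38.315 + 82.687 + 194.670 + 39.061 + 64.372 + 21.650 + 191.140 = 694.281 mg/L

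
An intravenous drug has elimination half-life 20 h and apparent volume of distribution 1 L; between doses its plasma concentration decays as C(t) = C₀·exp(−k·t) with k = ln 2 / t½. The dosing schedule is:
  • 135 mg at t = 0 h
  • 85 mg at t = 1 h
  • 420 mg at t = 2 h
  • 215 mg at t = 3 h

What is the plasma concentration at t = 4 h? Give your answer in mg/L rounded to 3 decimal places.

k = ln 2 / 20 = 0.03466 per h
Dose 1 (135 mg at t=0 h): 135·exp(−0.03466·4) = 117.524 mg/L
Dose 2 (85 mg at t=1 h): 85·exp(−0.03466·3) = 76.606 mg/L
Dose 3 (420 mg at t=2 h): 420·exp(−0.03466·2) = 391.874 mg/L
Dose 4 (215 mg at t=3 h): 215·exp(−0.03466·1) = 207.676 mg/L
C(4) = 117.524 + 76.606 + 391.874 + 207.676 = 793.681 mg/L

793.681 mg/L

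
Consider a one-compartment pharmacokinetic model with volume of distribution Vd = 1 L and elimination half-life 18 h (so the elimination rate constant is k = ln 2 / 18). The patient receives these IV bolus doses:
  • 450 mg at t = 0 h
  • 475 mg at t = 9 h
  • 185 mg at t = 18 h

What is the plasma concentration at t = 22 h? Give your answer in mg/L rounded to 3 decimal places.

639.397 mg/L

k = ln 2 / 18 = 0.03851 per h
Dose 1 (450 mg at t=0 h): 450·exp(−0.03851·22) = 192.880 mg/L
Dose 2 (475 mg at t=9 h): 475·exp(−0.03851·13) = 287.927 mg/L
Dose 3 (185 mg at t=18 h): 185·exp(−0.03851·4) = 158.590 mg/L
C(22) = 192.880 + 287.927 + 158.590 = 639.397 mg/L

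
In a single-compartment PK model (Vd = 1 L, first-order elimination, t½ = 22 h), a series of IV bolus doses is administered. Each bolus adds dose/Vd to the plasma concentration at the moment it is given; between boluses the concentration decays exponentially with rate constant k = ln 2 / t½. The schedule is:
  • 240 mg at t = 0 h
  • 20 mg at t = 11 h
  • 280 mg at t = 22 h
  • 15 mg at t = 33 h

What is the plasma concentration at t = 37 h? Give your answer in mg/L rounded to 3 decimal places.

k = ln 2 / 22 = 0.03151 per h
Dose 1 (240 mg at t=0 h): 240·exp(−0.03151·37) = 74.805 mg/L
Dose 2 (20 mg at t=11 h): 20·exp(−0.03151·26) = 8.816 mg/L
Dose 3 (280 mg at t=22 h): 280·exp(−0.03151·15) = 174.546 mg/L
Dose 4 (15 mg at t=33 h): 15·exp(−0.03151·4) = 13.224 mg/L
C(37) = 74.805 + 8.816 + 174.546 + 13.224 = 271.391 mg/L

271.391 mg/L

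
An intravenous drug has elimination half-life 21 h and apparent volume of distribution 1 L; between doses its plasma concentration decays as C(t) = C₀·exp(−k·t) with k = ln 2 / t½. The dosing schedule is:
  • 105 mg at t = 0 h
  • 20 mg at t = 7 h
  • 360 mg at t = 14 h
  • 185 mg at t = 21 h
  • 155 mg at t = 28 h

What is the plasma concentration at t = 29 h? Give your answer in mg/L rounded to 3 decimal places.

k = ln 2 / 21 = 0.03301 per h
Dose 1 (105 mg at t=0 h): 105·exp(−0.03301·29) = 40.316 mg/L
Dose 2 (20 mg at t=7 h): 20·exp(−0.03301·22) = 9.675 mg/L
Dose 3 (360 mg at t=14 h): 360·exp(−0.03301·15) = 219.422 mg/L
Dose 4 (185 mg at t=21 h): 185·exp(−0.03301·8) = 142.067 mg/L
Dose 5 (155 mg at t=28 h): 155·exp(−0.03301·1) = 149.967 mg/L
C(29) = 40.316 + 9.675 + 219.422 + 142.067 + 149.967 = 561.449 mg/L

561.449 mg/L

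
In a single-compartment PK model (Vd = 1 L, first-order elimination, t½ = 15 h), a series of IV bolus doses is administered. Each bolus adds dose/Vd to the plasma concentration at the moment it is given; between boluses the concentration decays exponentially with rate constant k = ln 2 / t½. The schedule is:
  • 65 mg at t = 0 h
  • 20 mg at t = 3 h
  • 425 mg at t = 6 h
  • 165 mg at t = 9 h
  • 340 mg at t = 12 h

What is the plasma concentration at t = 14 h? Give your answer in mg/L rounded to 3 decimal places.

k = ln 2 / 15 = 0.04621 per h
Dose 1 (65 mg at t=0 h): 65·exp(−0.04621·14) = 34.037 mg/L
Dose 2 (20 mg at t=3 h): 20·exp(−0.04621·11) = 12.030 mg/L
Dose 3 (425 mg at t=6 h): 425·exp(−0.04621·8) = 293.656 mg/L
Dose 4 (165 mg at t=9 h): 165·exp(−0.04621·5) = 130.961 mg/L
Dose 5 (340 mg at t=12 h): 340·exp(−0.04621·2) = 309.986 mg/L
C(14) = 34.037 + 12.030 + 293.656 + 130.961 + 309.986 = 780.670 mg/L

780.670 mg/L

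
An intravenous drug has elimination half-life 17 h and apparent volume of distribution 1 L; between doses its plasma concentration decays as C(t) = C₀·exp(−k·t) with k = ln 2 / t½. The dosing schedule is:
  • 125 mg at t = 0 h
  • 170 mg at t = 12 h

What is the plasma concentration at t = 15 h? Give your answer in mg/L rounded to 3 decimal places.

k = ln 2 / 17 = 0.04077 per h
Dose 1 (125 mg at t=0 h): 125·exp(−0.04077·15) = 67.810 mg/L
Dose 2 (170 mg at t=12 h): 170·exp(−0.04077·3) = 150.427 mg/L
C(15) = 67.810 + 150.427 = 218.237 mg/L

218.237 mg/L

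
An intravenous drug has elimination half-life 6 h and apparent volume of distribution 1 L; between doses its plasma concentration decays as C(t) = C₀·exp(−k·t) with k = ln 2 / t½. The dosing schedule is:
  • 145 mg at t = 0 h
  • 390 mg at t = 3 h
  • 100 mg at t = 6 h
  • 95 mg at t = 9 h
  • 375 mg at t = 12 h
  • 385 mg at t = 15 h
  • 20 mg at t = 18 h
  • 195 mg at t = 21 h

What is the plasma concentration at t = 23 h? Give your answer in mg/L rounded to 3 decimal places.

505.761 mg/L

k = ln 2 / 6 = 0.11552 per h
Dose 1 (145 mg at t=0 h): 145·exp(−0.11552·23) = 10.172 mg/L
Dose 2 (390 mg at t=3 h): 390·exp(−0.11552·20) = 38.693 mg/L
Dose 3 (100 mg at t=6 h): 100·exp(−0.11552·17) = 14.031 mg/L
Dose 4 (95 mg at t=9 h): 95·exp(−0.11552·14) = 18.850 mg/L
Dose 5 (375 mg at t=12 h): 375·exp(−0.11552·11) = 105.231 mg/L
Dose 6 (385 mg at t=15 h): 385·exp(−0.11552·8) = 152.787 mg/L
Dose 7 (20 mg at t=18 h): 20·exp(−0.11552·5) = 11.225 mg/L
Dose 8 (195 mg at t=21 h): 195·exp(−0.11552·2) = 154.772 mg/L
C(23) = 10.172 + 38.693 + 14.031 + 18.850 + 105.231 + 152.787 + 11.225 + 154.772 = 505.761 mg/L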